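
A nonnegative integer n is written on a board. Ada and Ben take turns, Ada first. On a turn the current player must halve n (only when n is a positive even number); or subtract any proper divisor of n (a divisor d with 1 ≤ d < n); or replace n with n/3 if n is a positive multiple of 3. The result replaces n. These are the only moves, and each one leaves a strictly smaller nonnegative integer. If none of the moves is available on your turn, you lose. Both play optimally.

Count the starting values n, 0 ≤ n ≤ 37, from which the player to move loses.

15

Use the standard recursion: the mover loses at a terminal position; elsewhere, the mover wins exactly when some move hands the opponent an L position.
n=0: no move → L
n=1: no move → L
n=2: reaches L-position 1 → W
n=3: reaches L-position 1 → W
n=4: only reaches 2(W), 3(W), all W → L
n=5: reaches L-position 4 → W
n=6: reaches L-position 4 → W
n=7: only reaches 6(W), which is W → L
n=8: reaches L-position 4 → W
n=9: only reaches 3(W), 6(W), 8(W), all W → L
n=10: reaches L-position 9 → W
n=11: only reaches 10(W), which is W → L
n=12: reaches L-position 4 → W
n=13: only reaches 12(W), which is W → L
n=14: reaches L-position 7 → W
n=15: only reaches 5(W), 10(W), 12(W), 14(W), all W → L
n=16: reaches L-position 15 → W
n=17: only reaches 16(W), which is W → L
n=18: reaches L-position 9 → W
n=19: only reaches 18(W), which is W → L
n=20: reaches L-position 15 → W
n=21: reaches L-position 7 → W
n=22: reaches L-position 11 → W
n=23: only reaches 22(W), which is W → L
n=24: reaches L-position 23 → W
n=25: only reaches 20(W), 24(W), all W → L
n=26: reaches L-position 13 → W
n=27: reaches L-position 9 → W
n=28: only reaches 14(W), 21(W), 24(W), 26(W), 27(W), all W → L
n=29: reaches L-position 28 → W
n=30: reaches L-position 15 → W
n=31: only reaches 30(W), which is W → L
n=32: reaches L-position 28 → W
n=33: reaches L-position 11 → W
n=34: reaches L-position 17 → W
n=35: reaches L-position 28 → W
n=36: only reaches 12(W), 18(W), 24(W), 27(W), 30(W), 32(W), 33(W), 34(W), 35(W), all W → L
n=37: reaches L-position 36 → W
L entries with 0 ≤ n ≤ 37: n = 0, 1, 4, 7, 9, 11, 13, 15, 17, 19, 23, 25, 28, 31, 36; that makes 15.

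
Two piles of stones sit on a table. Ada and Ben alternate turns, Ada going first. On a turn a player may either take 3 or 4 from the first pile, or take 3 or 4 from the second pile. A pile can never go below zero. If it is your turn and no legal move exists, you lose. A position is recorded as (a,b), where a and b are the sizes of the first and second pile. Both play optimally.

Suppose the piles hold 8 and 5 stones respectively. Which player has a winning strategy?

Ada wins.

Build the W/L table. Terminal = L. A non-terminal position is W if it has a move to some L; otherwise it is L.
No move ever increases a pile, so every position that can arise here has a ≤ 8 and b ≤ 5; it is enough to label the cells with 0 ≤ a ≤ 8 and 0 ≤ b ≤ 5.
Every move lowers a or b (never raises either), so fill the grid row by row in increasing a, and left to right within a row: each cell's successors are then already labelled.
      b=0  b=1  b=2  b=3  b=4  b=5
a=0:    L    L    L    W    W    W
a=1:    L    L    L    W    W    W
a=2:    L    L    L    W    W    W
a=3:    W    W    W    L    L    L
a=4:    W    W    W    L    L    L
a=5:    W    W    W    L    L    L
a=6:    W    W    W    W    W    W
a=7:    L    L    L    W    W    W
a=8:    L    L    L    W    W    W
Cells with no legal move (terminal, hence L): (0,0), (0,1), (0,2), (1,0), (1,1), (1,2), (2,0), (2,1), (2,2).
The remaining L cells, each justified by listing all of its moves:
(3,3): →(0,3)(W), (3,0)(W) — all W, so L
(3,4): →(0,4)(W), (3,1)(W), (3,0)(W) — all W, so L
(3,5): →(0,5)(W), (3,2)(W), (3,1)(W) — all W, so L
(4,3): →(1,3)(W), (0,3)(W), (4,0)(W) — all W, so L
(4,4): →(1,4)(W), (0,4)(W), (4,1)(W), (4,0)(W) — all W, so L
(4,5): →(1,5)(W), (0,5)(W), (4,2)(W), (4,1)(W) — all W, so L
(5,3): →(2,3)(W), (1,3)(W), (5,0)(W) — all W, so L
(5,4): →(2,4)(W), (1,4)(W), (5,1)(W), (5,0)(W) — all W, so L
(5,5): →(2,5)(W), (1,5)(W), (5,2)(W), (5,1)(W) — all W, so L
(7,0): →(4,0)(W), (3,0)(W) — all W, so L
(7,1): →(4,1)(W), (3,1)(W) — all W, so L
(7,2): →(4,2)(W), (3,2)(W) — all W, so L
(8,0): →(5,0)(W), (4,0)(W) — all W, so L
(8,1): →(5,1)(W), (4,1)(W) — all W, so L
(8,2): →(5,2)(W), (4,2)(W) — all W, so L
Every other cell has at least one move into one of the L cells above, so it is W.
From (8,5) Ada can move to (5,5), reaching an L position.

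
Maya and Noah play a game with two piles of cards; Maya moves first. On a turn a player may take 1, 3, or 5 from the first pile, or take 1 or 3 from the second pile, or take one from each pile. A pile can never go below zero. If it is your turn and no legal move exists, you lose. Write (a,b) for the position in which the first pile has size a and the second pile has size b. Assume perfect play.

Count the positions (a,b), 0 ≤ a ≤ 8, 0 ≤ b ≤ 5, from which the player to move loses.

Build the W/L table. Terminal = L. A non-terminal position is W if it has a move to some L; otherwise it is L.
Every move lowers a or b (never raises either), so fill the grid row by row in increasing a, and left to right within a row: each cell's successors are then already labelled.
      b=0  b=1  b=2  b=3  b=4  b=5
a=0:    L    W    L    W    L    W
a=1:    W    W    W    W    W    W
a=2:    L    W    L    W    L    W
a=3:    W    W    W    W    W    W
a=4:    L    W    L    W    L    W
a=5:    W    W    W    W    W    W
a=6:    L    W    L    W    L    W
a=7:    W    W    W    W    W    W
a=8:    L    W    L    W    L    W
Cells with no legal move (terminal, hence L): (0,0).
The remaining L cells, each justified by listing all of its moves:
(0,2): L (sole option (0,1)(W) is W)
(0,4): L (options (0,3)(W), (0,1)(W) are all W)
(2,0): L (sole option (1,0)(W) is W)
(2,2): L (options (1,2)(W), (2,1)(W), (1,1)(W) are all W)
(2,4): L (options (1,4)(W), (2,3)(W), (2,1)(W), (1,3)(W) are all W)
(4,0): L (options (3,0)(W), (1,0)(W) are all W)
(4,2): L (options (3,2)(W), (1,2)(W), (4,1)(W), (3,1)(W) are all W)
(4,4): L (options (3,4)(W), (1,4)(W), (4,3)(W), (4,1)(W), (3,3)(W) are all W)
(6,0): L (options (5,0)(W), (3,0)(W), (1,0)(W) are all W)
(6,2): L (options (5,2)(W), (3,2)(W), (1,2)(W), (6,1)(W), (5,1)(W) are all W)
(6,4): L (options (5,4)(W), (3,4)(W), (1,4)(W), (6,3)(W), (6,1)(W), (5,3)(W) are all W)
(8,0): L (options (7,0)(W), (5,0)(W), (3,0)(W) are all W)
(8,2): L (options (7,2)(W), (5,2)(W), (3,2)(W), (8,1)(W), (7,1)(W) are all W)
(8,4): L (options (7,4)(W), (5,4)(W), (3,4)(W), (8,3)(W), (8,1)(W), (7,3)(W) are all W)
Every other cell has at least one move into one of the L cells above, so it is W.
L cells per row: a=0: 3, a=1: 0, a=2: 3, a=3: 0, a=4: 3, a=5: 0, a=6: 3, a=7: 0, a=8: 3; total 15.

15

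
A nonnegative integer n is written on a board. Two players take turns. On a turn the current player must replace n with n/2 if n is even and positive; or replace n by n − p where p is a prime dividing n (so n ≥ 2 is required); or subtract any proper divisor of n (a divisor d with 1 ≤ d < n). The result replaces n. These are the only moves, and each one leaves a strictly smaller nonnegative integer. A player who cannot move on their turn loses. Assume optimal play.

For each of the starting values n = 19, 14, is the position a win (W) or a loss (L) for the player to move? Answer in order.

19: W, 14: L

Positions with no move are L. A position that does have a move is losing for the player to move precisely when every available move leads to a winning position for the opponent. Fill in the labels:
n=0: no move → L
n=1: no move → L
n=2: →0(L), so W
n=3: →0(L), so W
n=4: →2(W), 3(W) — all W, so L
n=5: →0(L), so W
n=6: →4(L), so W
n=7: →0(L), so W
n=8: →4(L), so W
n=9: →6(W), 8(W) — all W, so L
n=10: →9(L), so W
n=11: →0(L), so W
n=12: →9(L), so W
n=13: →0(L), so W
n=14: →7(W), 12(W), 13(W) — all W, so L
n=15: →14(L), so W
n=16: →14(L), so W
n=17: →0(L), so W
n=18: →9(L), so W
n=19: →0(L), so W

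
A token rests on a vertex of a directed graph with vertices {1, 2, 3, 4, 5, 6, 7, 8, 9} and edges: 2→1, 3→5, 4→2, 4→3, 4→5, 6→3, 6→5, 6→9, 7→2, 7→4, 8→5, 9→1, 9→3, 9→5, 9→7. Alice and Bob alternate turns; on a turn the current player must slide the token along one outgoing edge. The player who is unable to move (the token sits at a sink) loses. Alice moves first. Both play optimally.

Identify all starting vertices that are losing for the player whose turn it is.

Label each position W (a win for the player to move) or L (a loss). A position with no legal move is L; any other position is W exactly when some move reaches an L, and L when every move reaches a W.
Every edge goes from a vertex to one that appears earlier in the order 5, 1, 3, 2, 4, 7, 9, 8, 6, so processing vertices in that order labels each vertex after all of its successors.
5: no outgoing edge → L
1: no outgoing edge → L
3: can move to 5, which is L ⇒ W
2: can move to 1, which is L ⇒ W
4: can move to 5, which is L ⇒ W
7: moves to 4(W), 2(W); every one is W ⇒ L
9: can move to 7, which is L ⇒ W
8: can move to 5, which is L ⇒ W
6: can move to 5, which is L ⇒ W
Reading off the rows marked L gives the requested list; there are 3 such vertices.

1, 5, 7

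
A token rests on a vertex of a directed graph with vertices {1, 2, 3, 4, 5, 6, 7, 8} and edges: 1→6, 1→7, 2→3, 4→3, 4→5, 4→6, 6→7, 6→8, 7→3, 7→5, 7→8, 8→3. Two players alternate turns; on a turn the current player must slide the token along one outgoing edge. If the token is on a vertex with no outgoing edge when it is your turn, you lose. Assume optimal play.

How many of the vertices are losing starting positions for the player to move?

3

Build the W/L table. Terminal = L. A non-terminal position is W if it has a move to some L; otherwise it is L.
Every edge goes from a vertex to one that appears earlier in the order 5, 3, 8, 7, 6, 4, 1, 2, so processing vertices in that order labels each vertex after all of its successors.
5: no outgoing edge → L
3: no outgoing edge → L
8: can move to 3, which is L ⇒ W
7: can move to 3, which is L ⇒ W
6: moves to 7(W), 8(W); every one is W ⇒ L
4: can move to 6, which is L ⇒ W
1: can move to 6, which is L ⇒ W
2: can move to 3, which is L ⇒ W
The L vertices are 3, 5, 6; that is 3 in all.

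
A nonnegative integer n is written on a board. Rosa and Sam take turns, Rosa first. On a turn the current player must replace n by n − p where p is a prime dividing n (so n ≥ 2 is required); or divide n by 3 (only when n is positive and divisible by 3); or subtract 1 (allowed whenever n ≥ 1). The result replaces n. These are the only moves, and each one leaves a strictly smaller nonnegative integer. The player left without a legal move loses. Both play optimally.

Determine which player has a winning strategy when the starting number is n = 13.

Positions with no move are L. A position that does have a move is losing for the player to move precisely when every available move leads to a winning position for the opponent. Fill in the labels:
n=0: no move → L
n=1: can move to 0, which is L ⇒ W
n=2: can move to 0, which is L ⇒ W
n=3: can move to 0, which is L ⇒ W
n=4: moves to 2(W), 3(W); every one is W ⇒ L
n=5: can move to 0, which is L ⇒ W
n=6: can move to 4, which is L ⇒ W
n=7: can move to 0, which is L ⇒ W
n=8: moves to 6(W), 7(W); every one is W ⇒ L
n=9: can move to 8, which is L ⇒ W
n=10: can move to 8, which is L ⇒ W
n=11: can move to 0, which is L ⇒ W
n=12: can move to 4, which is L ⇒ W
n=13: can move to 0, which is L ⇒ W
From 13 Rosa can move to 0, reaching an L position.

Rosa wins.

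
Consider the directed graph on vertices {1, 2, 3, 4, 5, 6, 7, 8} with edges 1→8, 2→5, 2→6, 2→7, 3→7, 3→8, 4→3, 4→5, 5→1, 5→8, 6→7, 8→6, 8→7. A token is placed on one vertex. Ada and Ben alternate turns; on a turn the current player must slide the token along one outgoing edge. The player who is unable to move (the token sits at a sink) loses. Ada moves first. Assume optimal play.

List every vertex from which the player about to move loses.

Positions with no move are L. A position that does have a move is losing for the player to move precisely when every available move leads to a winning position for the opponent. Fill in the labels:
Every edge goes from a vertex to one that appears earlier in the order 7, 6, 8, 1, 3, 5, 2, 4, so processing vertices in that order labels each vertex after all of its successors.
7: no outgoing edge → L
6: reaches L-position 7 → W
8: reaches L-position 7 → W
1: only reaches 8(W), which is W → L
3: reaches L-position 7 → W
5: reaches L-position 1 → W
2: reaches L-position 7 → W
4: only reaches 5(W), 3(W), all W → L
The losing starting vertices are exactly the entries labelled L in this table (3 of them).

1, 4, 7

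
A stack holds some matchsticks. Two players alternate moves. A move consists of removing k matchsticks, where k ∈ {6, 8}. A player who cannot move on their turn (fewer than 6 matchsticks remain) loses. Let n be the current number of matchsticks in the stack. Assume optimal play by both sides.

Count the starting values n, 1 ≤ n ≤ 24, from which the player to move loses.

Label each position W (a win for the player to move) or L (a loss). A position with no legal move is L; any other position is W exactly when some move reaches an L, and L when every move reaches a W.
n=0: no move → L
n=1: no move → L
n=2: no move → L
n=3: no move → L
n=4: no move → L
n=5: no move → L
n=6: W (go to 0, an L position)
n=7: W (go to 1, an L position)
n=8: W (go to 2, an L position)
n=9: W (go to 3, an L position)
n=10: W (go to 4, an L position)
n=11: W (go to 5, an L position)
n=12: W (go to 4, an L position)
n=13: W (go to 5, an L position)
n=14: L (options 8(W), 6(W) are all W)
n=15: L (options 9(W), 7(W) are all W)
n=16: L (options 10(W), 8(W) are all W)
n=17: L (options 11(W), 9(W) are all W)
n=18: L (options 12(W), 10(W) are all W)
n=19: L (options 13(W), 11(W) are all W)
n=20: W (go to 14, an L position)
n=21: W (go to 15, an L position)
n=22: W (go to 16, an L position)
n=23: W (go to 17, an L position)
n=24: W (go to 18, an L position)
L entries with 1 ≤ n ≤ 24 (n=0 is outside the asked range and is not counted): n = 1, 2, 3, 4, 5, 14, 15, 16, 17, 18, 19; that makes 11.

11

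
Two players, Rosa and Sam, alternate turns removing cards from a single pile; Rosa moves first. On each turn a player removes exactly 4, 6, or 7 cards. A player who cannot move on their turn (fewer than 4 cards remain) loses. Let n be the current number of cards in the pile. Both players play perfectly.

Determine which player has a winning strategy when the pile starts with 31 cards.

Rosa wins.

Compute win/loss labels from the base case upward. A position with no move is L. Any other position is W if it can reach an L in one move, else L.
n=0: no move → L
n=1: no move → L
n=2: no move → L
n=3: no move → L
n=4: reaches L-position 0 → W
n=5: reaches L-position 1 → W
n=6: reaches L-position 2 → W
n=7: reaches L-position 3 → W
n=8: reaches L-position 2 → W
n=9: reaches L-position 3 → W
n=10: reaches L-position 3 → W
n=11: only reaches 7(W), 5(W), 4(W), all W → L
n=12: only reaches 8(W), 6(W), 5(W), all W → L
n=13: only reaches 9(W), 7(W), 6(W), all W → L
n=14: only reaches 10(W), 8(W), 7(W), all W → L
n=15: reaches L-position 11 → W
n=16: reaches L-position 12 → W
n=17: reaches L-position 13 → W
n=18: reaches L-position 14 → W
n=19: reaches L-position 13 → W
n=20: reaches L-position 14 → W
n=21: reaches L-position 14 → W
n=22: only reaches 18(W), 16(W), 15(W), all W → L
n=23: only reaches 19(W), 17(W), 16(W), all W → L
n=24: only reaches 20(W), 18(W), 17(W), all W → L
n=25: only reaches 21(W), 19(W), 18(W), all W → L
n=26: reaches L-position 22 → W
n=27: reaches L-position 23 → W
n=28: reaches L-position 24 → W
n=29: reaches L-position 25 → W
n=30: reaches L-position 24 → W
n=31: reaches L-position 25 → W
From 31 Rosa can remove 6, leaving 25, reaching an L position.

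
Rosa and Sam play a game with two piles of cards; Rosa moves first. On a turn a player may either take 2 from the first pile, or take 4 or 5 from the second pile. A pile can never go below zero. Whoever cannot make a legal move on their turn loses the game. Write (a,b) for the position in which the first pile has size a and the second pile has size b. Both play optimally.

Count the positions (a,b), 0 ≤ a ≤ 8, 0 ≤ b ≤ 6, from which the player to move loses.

32

Label each position W (a win for the player to move) or L (a loss). A position with no legal move is L; any other position is W exactly when some move reaches an L, and L when every move reaches a W.
Every move lowers a or b (never raises either), so fill the grid row by row in increasing a, and left to right within a row: each cell's successors are then already labelled.
      b=0  b=1  b=2  b=3  b=4  b=5  b=6
a=0:    L    L    L    L    W    W    W
a=1:    L    L    L    L    W    W    W
a=2:    W    W    W    W    L    L    L
a=3:    W    W    W    W    L    L    L
a=4:    L    L    L    L    W    W    W
a=5:    L    L    L    L    W    W    W
a=6:    W    W    W    W    L    L    L
a=7:    W    W    W    W    L    L    L
a=8:    L    L    L    L    W    W    W
Cells with no legal move (terminal, hence L): (0,0), (0,1), (0,2), (0,3), (1,0), (1,1), (1,2), (1,3).
The remaining L cells, each justified by listing all of its moves:
(2,4): L (options (0,4)(W), (2,0)(W) are all W)
(2,5): L (options (0,5)(W), (2,1)(W), (2,0)(W) are all W)
(2,6): L (options (0,6)(W), (2,2)(W), (2,1)(W) are all W)
(3,4): L (options (1,4)(W), (3,0)(W) are all W)
(3,5): L (options (1,5)(W), (3,1)(W), (3,0)(W) are all W)
(3,6): L (options (1,6)(W), (3,2)(W), (3,1)(W) are all W)
(4,0): L (sole option (2,0)(W) is W)
(4,1): L (sole option (2,1)(W) is W)
(4,2): L (sole option (2,2)(W) is W)
(4,3): L (sole option (2,3)(W) is W)
(5,0): L (sole option (3,0)(W) is W)
(5,1): L (sole option (3,1)(W) is W)
(5,2): L (sole option (3,2)(W) is W)
(5,3): L (sole option (3,3)(W) is W)
(6,4): L (options (4,4)(W), (6,0)(W) are all W)
(6,5): L (options (4,5)(W), (6,1)(W), (6,0)(W) are all W)
(6,6): L (options (4,6)(W), (6,2)(W), (6,1)(W) are all W)
(7,4): L (options (5,4)(W), (7,0)(W) are all W)
(7,5): L (options (5,5)(W), (7,1)(W), (7,0)(W) are all W)
(7,6): L (options (5,6)(W), (7,2)(W), (7,1)(W) are all W)
(8,0): L (sole option (6,0)(W) is W)
(8,1): L (sole option (6,1)(W) is W)
(8,2): L (sole option (6,2)(W) is W)
(8,3): L (sole option (6,3)(W) is W)
Every other cell has at least one move into one of the L cells above, so it is W.
L cells per row: a=0: 4, a=1: 4, a=2: 3, a=3: 3, a=4: 4, a=5: 4, a=6: 3, a=7: 3, a=8: 4; total 32.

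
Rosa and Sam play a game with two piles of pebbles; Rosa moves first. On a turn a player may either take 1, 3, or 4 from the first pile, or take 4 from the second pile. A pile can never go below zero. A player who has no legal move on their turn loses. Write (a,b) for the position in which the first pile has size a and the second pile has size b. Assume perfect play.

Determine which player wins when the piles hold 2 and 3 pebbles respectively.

Build the W/L table. Terminal = L. A non-terminal position is W if it has a move to some L; otherwise it is L.
No move ever increases a pile, so every position that can arise here has a ≤ 2 and b ≤ 3; it is enough to label the cells with 0 ≤ a ≤ 2 and 0 ≤ b ≤ 3.
Every move lowers a or b (never raises either), so fill the grid row by row in increasing a, and left to right within a row: each cell's successors are then already labelled.
      b=0  b=1  b=2  b=3
a=0:    L    L    L    L
a=1:    W    W    W    W
a=2:    L    L    L    L
Cells with no legal move (terminal, hence L): (0,0), (0,1), (0,2), (0,3).
The remaining L cells, each justified by listing all of its moves:
(2,0): →(1,0)(W) only, which is W, so L
(2,1): →(1,1)(W) only, which is W, so L
(2,2): →(1,2)(W) only, which is W, so L
(2,3): →(1,3)(W) only, which is W, so L
Every other cell has at least one move into one of the L cells above, so it is W.
The starting position (2,3) is L: whatever Rosa does, the opponent receives a W position.

Sam wins.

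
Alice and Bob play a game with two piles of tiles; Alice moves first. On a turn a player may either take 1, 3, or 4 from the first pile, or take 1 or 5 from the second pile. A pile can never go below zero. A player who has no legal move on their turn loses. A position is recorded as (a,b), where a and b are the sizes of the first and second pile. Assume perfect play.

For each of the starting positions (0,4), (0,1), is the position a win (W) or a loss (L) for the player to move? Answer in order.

(0,4): L, (0,1): W

Compute win/loss labels from the base case upward. A position with no move is L. Any other position is W if it can reach an L in one move, else L.
No move ever increases a pile, so every position that can arise here has a ≤ 0 and b ≤ 4; it is enough to label the cells with 0 ≤ a ≤ 0 and 0 ≤ b ≤ 4.
Every move lowers a or b (never raises either), so fill the grid row by row in increasing a, and left to right within a row: each cell's successors are then already labelled.
      b=0  b=1  b=2  b=3  b=4
a=0:    L    W    L    W    L
Cells with no legal move (terminal, hence L): (0,0).
The remaining L cells, each justified by listing all of its moves:
(0,2): →(0,1)(W) only, which is W, so L
(0,4): →(0,3)(W) only, which is W, so L
Every other cell has at least one move into one of the L cells above, so it is W.
(0,4): one of the L cells justified above, so L
(0,1): the move to (0,0) reaches an L cell, so W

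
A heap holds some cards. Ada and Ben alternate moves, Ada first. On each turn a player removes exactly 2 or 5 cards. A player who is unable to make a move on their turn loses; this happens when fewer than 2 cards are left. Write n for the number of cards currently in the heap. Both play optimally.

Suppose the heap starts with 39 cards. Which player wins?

Ben wins.

Positions with no move are L. A position that does have a move is losing for the player to move precisely when every available move leads to a winning position for the opponent. Fill in the labels:
n=0: no move → L
n=1: no move → L
n=2: W (go to 0, an L position)
n=3: W (go to 1, an L position)
n=4: L (sole option 2(W) is W)
n=5: W (go to 0, an L position)
n=6: W (go to 4, an L position)
n=7: L (options 5(W), 2(W) are all W)
n=8: L (options 6(W), 3(W) are all W)
n=9: W (go to 7, an L position)
n=10: W (go to 8, an L position)
n=11: L (options 9(W), 6(W) are all W)
n=12: W (go to 7, an L position)
n=13: W (go to 11, an L position)
n=14: L (options 12(W), 9(W) are all W)
n=15: L (options 13(W), 10(W) are all W)
n=16: W (go to 14, an L position)
n=17: W (go to 15, an L position)
n=18: L (options 16(W), 13(W) are all W)
n=19: W (go to 14, an L position)
n=20: W (go to 18, an L position)
n=21: L (options 19(W), 16(W) are all W)
n=22: L (options 20(W), 17(W) are all W)
n=23: W (go to 21, an L position)
n=24: W (go to 22, an L position)
n=25: L (options 23(W), 20(W) are all W)
n=26: W (go to 21, an L position)
n=27: W (go to 25, an L position)
n=28: L (options 26(W), 23(W) are all W)
n=29: L (options 27(W), 24(W) are all W)
n=30: W (go to 28, an L position)
n=31: W (go to 29, an L position)
n=32: L (options 30(W), 27(W) are all W)
n=33: W (go to 28, an L position)
n=34: W (go to 32, an L position)
n=35: L (options 33(W), 30(W) are all W)
n=36: L (options 34(W), 31(W) are all W)
n=37: W (go to 35, an L position)
n=38: W (go to 36, an L position)
n=39: L (options 37(W), 34(W) are all W)
The starting position 39 is L: whatever Ada does, the opponent receives a W position.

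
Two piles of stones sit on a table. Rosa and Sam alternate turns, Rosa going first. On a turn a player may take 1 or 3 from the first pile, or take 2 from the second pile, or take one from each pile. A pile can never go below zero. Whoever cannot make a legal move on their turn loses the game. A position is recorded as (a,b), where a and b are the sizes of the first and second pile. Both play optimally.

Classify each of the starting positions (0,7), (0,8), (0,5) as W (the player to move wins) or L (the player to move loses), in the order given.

Positions with no move are L. A position that does have a move is losing for the player to move precisely when every available move leads to a winning position for the opponent. Fill in the labels:
No move ever increases a pile, so every position that can arise here has a ≤ 0 and b ≤ 8; it is enough to label the cells with 0 ≤ a ≤ 0 and 0 ≤ b ≤ 8.
Every move lowers a or b (never raises either), so fill the grid row by row in increasing a, and left to right within a row: each cell's successors are then already labelled.
      b=0  b=1  b=2  b=3  b=4  b=5  b=6  b=7  b=8
a=0:    L    L    W    W    L    L    W    W    L
Cells with no legal move (terminal, hence L): (0,0), (0,1).
The remaining L cells, each justified by listing all of its moves:
(0,4): L (sole option (0,2)(W) is W)
(0,5): L (sole option (0,3)(W) is W)
(0,8): L (sole option (0,6)(W) is W)
Every other cell has at least one move into one of the L cells above, so it is W.
(0,7): the move to (0,5) reaches an L cell, so W
(0,8): one of the L cells justified above, so L
(0,5): one of the L cells justified above, so L

(0,7): W, (0,8): L, (0,5): L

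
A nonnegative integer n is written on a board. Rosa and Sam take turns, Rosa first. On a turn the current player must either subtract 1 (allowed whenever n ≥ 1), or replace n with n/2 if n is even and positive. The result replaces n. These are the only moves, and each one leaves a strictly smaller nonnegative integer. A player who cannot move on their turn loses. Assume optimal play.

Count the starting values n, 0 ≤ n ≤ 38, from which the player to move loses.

19

Classify positions by backward induction: terminal positions (no move available) are L. From any other position, the mover wins iff some move reaches an L.
n=0: no move → L
n=1: reaches L-position 0 → W
n=2: only reaches 1(W), which is W → L
n=3: reaches L-position 2 → W
n=4: reaches L-position 2 → W
n=5: only reaches 4(W), which is W → L
n=6: reaches L-position 5 → W
n=7: only reaches 6(W), which is W → L
n=8: reaches L-position 7 → W
n=9: only reaches 8(W), which is W → L
n=10: reaches L-position 5 → W
n=11: only reaches 10(W), which is W → L
n=12: reaches L-position 11 → W
n=13: only reaches 12(W), which is W → L
n=14: reaches L-position 7 → W
n=15: only reaches 14(W), which is W → L
n=16: reaches L-position 15 → W
n=17: only reaches 16(W), which is W → L
n=18: reaches L-position 9 → W
n=19: only reaches 18(W), which is W → L
n=20: reaches L-position 19 → W
n=21: only reaches 20(W), which is W → L
n=22: reaches L-position 11 → W
n=23: only reaches 22(W), which is W → L
n=24: reaches L-position 23 → W
n=25: only reaches 24(W), which is W → L
n=26: reaches L-position 13 → W
n=27: only reaches 26(W), which is W → L
n=28: reaches L-position 27 → W
n=29: only reaches 28(W), which is W → L
n=30: reaches L-position 15 → W
n=31: only reaches 30(W), which is W → L
n=32: reaches L-position 31 → W
n=33: only reaches 32(W), which is W → L
n=34: reaches L-position 17 → W
n=35: only reaches 34(W), which is W → L
n=36: reaches L-position 35 → W
n=37: only reaches 36(W), which is W → L
n=38: reaches L-position 19 → W
L entries with 0 ≤ n ≤ 38: n = 0, 2, 5, 7, 9, 11, 13, 15, 17, 19, 21, 23, 25, 27, 29, 31, 33, 35, 37; that makes 19.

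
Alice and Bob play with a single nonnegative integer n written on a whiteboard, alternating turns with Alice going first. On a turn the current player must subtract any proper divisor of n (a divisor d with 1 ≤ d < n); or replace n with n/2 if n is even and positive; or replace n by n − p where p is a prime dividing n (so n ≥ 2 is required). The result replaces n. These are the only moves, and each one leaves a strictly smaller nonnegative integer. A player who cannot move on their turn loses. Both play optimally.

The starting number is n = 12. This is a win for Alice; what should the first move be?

Build the W/L table. Terminal = L. A non-terminal position is W if it has a move to some L; otherwise it is L.
n=0: no move → L
n=1: no move → L
n=2: reaches L-position 0 → W
n=3: reaches L-position 0 → W
n=4: only reaches 2(W), 3(W), all W → L
n=5: reaches L-position 0 → W
n=6: reaches L-position 4 → W
n=7: reaches L-position 0 → W
n=8: reaches L-position 4 → W
n=9: only reaches 6(W), 8(W), all W → L
n=10: reaches L-position 9 → W
n=11: reaches L-position 0 → W
n=12: reaches L-position 9 → W
From 12, the L positions reachable in one move are: 9.

Move to 9.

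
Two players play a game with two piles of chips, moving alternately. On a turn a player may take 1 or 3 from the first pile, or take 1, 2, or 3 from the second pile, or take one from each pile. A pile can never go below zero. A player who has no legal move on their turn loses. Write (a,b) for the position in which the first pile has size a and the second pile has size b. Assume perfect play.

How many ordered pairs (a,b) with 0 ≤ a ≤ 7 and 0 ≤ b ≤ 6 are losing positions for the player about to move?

16

Positions with no move are L. A position that does have a move is losing for the player to move precisely when every available move leads to a winning position for the opponent. Fill in the labels:
Every move lowers a or b (never raises either), so fill the grid row by row in increasing a, and left to right within a row: each cell's successors are then already labelled.
      b=0  b=1  b=2  b=3  b=4  b=5  b=6
a=0:    L    W    W    W    L    W    W
a=1:    W    W    L    W    W    W    L
a=2:    L    W    W    W    L    W    W
a=3:    W    W    L    W    W    W    L
a=4:    L    W    W    W    L    W    W
a=5:    W    W    L    W    W    W    L
a=6:    L    W    W    W    L    W    W
a=7:    W    W    L    W    W    W    L
Cells with no legal move (terminal, hence L): (0,0).
The remaining L cells, each justified by listing all of its moves:
(0,4): moves to (0,3)(W), (0,2)(W), (0,1)(W); every one is W ⇒ L
(1,2): moves to (0,2)(W), (1,1)(W), (1,0)(W), (0,1)(W); every one is W ⇒ L
(1,6): moves to (0,6)(W), (1,5)(W), (1,4)(W), (1,3)(W), (0,5)(W); every one is W ⇒ L
(2,0): the only move is to (1,0)(W), a W ⇒ L
(2,4): moves to (1,4)(W), (2,3)(W), (2,2)(W), (2,1)(W), (1,3)(W); every one is W ⇒ L
(3,2): moves to (2,2)(W), (0,2)(W), (3,1)(W), (3,0)(W), (2,1)(W); every one is W ⇒ L
(3,6): moves to (2,6)(W), (0,6)(W), (3,5)(W), (3,4)(W), (3,3)(W), (2,5)(W); every one is W ⇒ L
(4,0): moves to (3,0)(W), (1,0)(W); every one is W ⇒ L
(4,4): moves to (3,4)(W), (1,4)(W), (4,3)(W), (4,2)(W), (4,1)(W), (3,3)(W); every one is W ⇒ L
(5,2): moves to (4,2)(W), (2,2)(W), (5,1)(W), (5,0)(W), (4,1)(W); every one is W ⇒ L
(5,6): moves to (4,6)(W), (2,6)(W), (5,5)(W), (5,4)(W), (5,3)(W), (4,5)(W); every one is W ⇒ L
(6,0): moves to (5,0)(W), (3,0)(W); every one is W ⇒ L
(6,4): moves to (5,4)(W), (3,4)(W), (6,3)(W), (6,2)(W), (6,1)(W), (5,3)(W); every one is W ⇒ L
(7,2): moves to (6,2)(W), (4,2)(W), (7,1)(W), (7,0)(W), (6,1)(W); every one is W ⇒ L
(7,6): moves to (6,6)(W), (4,6)(W), (7,5)(W), (7,4)(W), (7,3)(W), (6,5)(W); every one is W ⇒ L
Every other cell has at least one move into one of the L cells above, so it is W.
L cells per row: a=0: 2, a=1: 2, a=2: 2, a=3: 2, a=4: 2, a=5: 2, a=6: 2, a=7: 2; total 16.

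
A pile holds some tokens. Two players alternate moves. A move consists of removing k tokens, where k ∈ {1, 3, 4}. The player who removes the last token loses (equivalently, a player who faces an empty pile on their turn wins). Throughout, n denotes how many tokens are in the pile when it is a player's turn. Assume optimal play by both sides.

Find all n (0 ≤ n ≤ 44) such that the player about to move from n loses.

1, 3, 8, 10, 15, 17, 22, 24, 29, 31, 36, 38, 43

Classify positions by backward induction: terminal positions (no move available) are W. From any other position, the mover wins iff some move reaches an L.
n=0: no move; the opponent has just taken the last token and therefore loses → W
n=1: the only move is to 0(W), a W ⇒ L
n=2: can move to 1, which is L ⇒ W
n=3: moves to 2(W), 0(W); every one is W ⇒ L
n=4: can move to 3, which is L ⇒ W
n=5: can move to 1, which is L ⇒ W
n=6: can move to 3, which is L ⇒ W
n=7: can move to 3, which is L ⇒ W
n=8: moves to 7(W), 5(W), 4(W); every one is W ⇒ L
n=9: can move to 8, which is L ⇒ W
n=10: moves to 9(W), 7(W), 6(W); every one is W ⇒ L
n=11: can move to 10, which is L ⇒ W
n=12: can move to 8, which is L ⇒ W
n=13: can move to 10, which is L ⇒ W
n=14: can move to 10, which is L ⇒ W
n=15: moves to 14(W), 12(W), 11(W); every one is W ⇒ L
n=16: can move to 15, which is L ⇒ W
n=17: moves to 16(W), 14(W), 13(W); every one is W ⇒ L
n=18: can move to 17, which is L ⇒ W
n=19: can move to 15, which is L ⇒ W
n=20: can move to 17, which is L ⇒ W
n=21: can move to 17, which is L ⇒ W
n=22: moves to 21(W), 19(W), 18(W); every one is W ⇒ L
n=23: can move to 22, which is L ⇒ W
n=24: moves to 23(W), 21(W), 20(W); every one is W ⇒ L
n=25: can move to 24, which is L ⇒ W
n=26: can move to 22, which is L ⇒ W
n=27: can move to 24, which is L ⇒ W
n=28: can move to 24, which is L ⇒ W
n=29: moves to 28(W), 26(W), 25(W); every one is W ⇒ L
n=30: can move to 29, which is L ⇒ W
n=31: moves to 30(W), 28(W), 27(W); every one is W ⇒ L
n=32: can move to 31, which is L ⇒ W
n=33: can move to 29, which is L ⇒ W
n=34: can move to 31, which is L ⇒ W
n=35: can move to 31, which is L ⇒ W
n=36: moves to 35(W), 33(W), 32(W); every one is W ⇒ L
n=37: can move to 36, which is L ⇒ W
n=38: moves to 37(W), 35(W), 34(W); every one is W ⇒ L
n=39: can move to 38, which is L ⇒ W
n=40: can move to 36, which is L ⇒ W
n=41: can move to 38, which is L ⇒ W
n=42: can move to 38, which is L ⇒ W
n=43: moves to 42(W), 40(W), 39(W); every one is W ⇒ L
n=44: can move to 43, which is L ⇒ W
The losing starting values of n are exactly the entries labelled L in this table (13 of them).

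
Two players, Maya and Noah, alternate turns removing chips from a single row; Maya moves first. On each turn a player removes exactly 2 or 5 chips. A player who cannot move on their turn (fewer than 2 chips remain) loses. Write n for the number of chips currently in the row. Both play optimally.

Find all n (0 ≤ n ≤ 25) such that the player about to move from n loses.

Use the standard recursion: the mover loses at a terminal position; elsewhere, the mover wins exactly when some move hands the opponent an L position.
n=0: no move → L
n=1: no move → L
n=2: can move to 0, which is L ⇒ W
n=3: can move to 1, which is L ⇒ W
n=4: the only move is to 2(W), a W ⇒ L
n=5: can move to 0, which is L ⇒ W
n=6: can move to 4, which is L ⇒ W
n=7: moves to 5(W), 2(W); every one is W ⇒ L
n=8: moves to 6(W), 3(W); every one is W ⇒ L
n=9: can move to 7, which is L ⇒ W
n=10: can move to 8, which is L ⇒ W
n=11: moves to 9(W), 6(W); every one is W ⇒ L
n=12: can move to 7, which is L ⇒ W
n=13: can move to 11, which is L ⇒ W
n=14: moves to 12(W), 9(W); every one is W ⇒ L
n=15: moves to 13(W), 10(W); every one is W ⇒ L
n=16: can move to 14, which is L ⇒ W
n=17: can move to 15, which is L ⇒ W
n=18: moves to 16(W), 13(W); every one is W ⇒ L
n=19: can move to 14, which is L ⇒ W
n=20: can move to 18, which is L ⇒ W
n=21: moves to 19(W), 16(W); every one is W ⇒ L
n=22: moves to 20(W), 17(W); every one is W ⇒ L
n=23: can move to 21, which is L ⇒ W
n=24: can move to 22, which is L ⇒ W
n=25: moves to 23(W), 20(W); every one is W ⇒ L
The losing starting values of n are exactly the entries labelled L in this table (12 of them).

0, 1, 4, 7, 8, 11, 14, 15, 18, 21, 22, 25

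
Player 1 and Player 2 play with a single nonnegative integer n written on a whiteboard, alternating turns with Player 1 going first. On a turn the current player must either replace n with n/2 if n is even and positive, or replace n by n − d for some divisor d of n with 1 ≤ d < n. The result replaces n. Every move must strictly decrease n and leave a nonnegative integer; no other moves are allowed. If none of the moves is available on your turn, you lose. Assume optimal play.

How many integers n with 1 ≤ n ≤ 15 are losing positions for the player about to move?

Classify positions by backward induction: terminal positions (no move available) are L. From any other position, the mover wins iff some move reaches an L.
n=0: no move → L
n=1: no move → L
n=2: →1(L), so W
n=3: →2(W) only, which is W, so L
n=4: →3(L), so W
n=5: →4(W) only, which is W, so L
n=6: →3(L), so W
n=7: →6(W) only, which is W, so L
n=8: →7(L), so W
n=9: →6(W), 8(W) — all W, so L
n=10: →5(L), so W
n=11: →10(W) only, which is W, so L
n=12: →9(L), so W
n=13: →12(W) only, which is W, so L
n=14: →7(L), so W
n=15: →10(W), 12(W), 14(W) — all W, so L
L entries with 1 ≤ n ≤ 15 (n=0 is outside the asked range and is not counted): n = 1, 3, 5, 7, 9, 11, 13, 15; that makes 8.

8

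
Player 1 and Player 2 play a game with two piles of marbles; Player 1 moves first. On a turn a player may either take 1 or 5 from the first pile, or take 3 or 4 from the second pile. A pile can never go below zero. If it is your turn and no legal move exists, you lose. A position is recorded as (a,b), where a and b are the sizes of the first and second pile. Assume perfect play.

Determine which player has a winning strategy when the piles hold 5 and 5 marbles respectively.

Player 2 wins.

Compute win/loss labels from the base case upward. A position with no move is L. Any other position is W if it can reach an L in one move, else L.
No move ever increases a pile, so every position that can arise here has a ≤ 5 and b ≤ 5; it is enough to label the cells with 0 ≤ a ≤ 5 and 0 ≤ b ≤ 5.
Every move lowers a or b (never raises either), so fill the grid row by row in increasing a, and left to right within a row: each cell's successors are then already labelled.
      b=0  b=1  b=2  b=3  b=4  b=5
a=0:    L    L    L    W    W    W
a=1:    W    W    W    L    L    L
a=2:    L    L    L    W    W    W
a=3:    W    W    W    L    L    L
a=4:    L    L    L    W    W    W
a=5:    W    W    W    L    L    L
Cells with no legal move (terminal, hence L): (0,0), (0,1), (0,2).
The remaining L cells, each justified by listing all of its moves:
(1,3): →(0,3)(W), (1,0)(W) — all W, so L
(1,4): →(0,4)(W), (1,1)(W), (1,0)(W) — all W, so L
(1,5): →(0,5)(W), (1,2)(W), (1,1)(W) — all W, so L
(2,0): →(1,0)(W) only, which is W, so L
(2,1): →(1,1)(W) only, which is W, so L
(2,2): →(1,2)(W) only, which is W, so L
(3,3): →(2,3)(W), (3,0)(W) — all W, so L
(3,4): →(2,4)(W), (3,1)(W), (3,0)(W) — all W, so L
(3,5): →(2,5)(W), (3,2)(W), (3,1)(W) — all W, so L
(4,0): →(3,0)(W) only, which is W, so L
(4,1): →(3,1)(W) only, which is W, so L
(4,2): →(3,2)(W) only, which is W, so L
(5,3): →(4,3)(W), (0,3)(W), (5,0)(W) — all W, so L
(5,4): →(4,4)(W), (0,4)(W), (5,1)(W), (5,0)(W) — all W, so L
(5,5): →(4,5)(W), (0,5)(W), (5,2)(W), (5,1)(W) — all W, so L
Every other cell has at least one move into one of the L cells above, so it is W.
The starting position (5,5) is L: whatever Player 1 does, the opponent receives a W position.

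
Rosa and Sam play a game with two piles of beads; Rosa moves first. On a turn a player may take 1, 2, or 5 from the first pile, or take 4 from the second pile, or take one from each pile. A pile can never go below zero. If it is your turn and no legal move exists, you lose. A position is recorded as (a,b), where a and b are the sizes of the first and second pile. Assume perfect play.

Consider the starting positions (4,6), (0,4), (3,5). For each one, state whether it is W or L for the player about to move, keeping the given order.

(4,6): L, (0,4): W, (3,5): W

Use the standard recursion: the mover loses at a terminal position; elsewhere, the mover wins exactly when some move hands the opponent an L position.
No move ever increases a pile, so every position that can arise here has a ≤ 4 and b ≤ 6; it is enough to label the cells with 0 ≤ a ≤ 4 and 0 ≤ b ≤ 6.
Every move lowers a or b (never raises either), so fill the grid row by row in increasing a, and left to right within a row: each cell's successors are then already labelled.
      b=0  b=1  b=2  b=3  b=4  b=5  b=6
a=0:    L    L    L    L    W    W    W
a=1:    W    W    W    W    W    L    L
a=2:    W    W    W    W    L    W    W
a=3:    L    L    L    L    W    W    W
a=4:    W    W    W    W    W    L    L
Cells with no legal move (terminal, hence L): (0,0), (0,1), (0,2), (0,3).
The remaining L cells, each justified by listing all of its moves:
(1,5): only reaches (0,5)(W), (1,1)(W), (0,4)(W), all W → L
(1,6): only reaches (0,6)(W), (1,2)(W), (0,5)(W), all W → L
(2,4): only reaches (1,4)(W), (0,4)(W), (2,0)(W), (1,3)(W), all W → L
(3,0): only reaches (2,0)(W), (1,0)(W), all W → L
(3,1): only reaches (2,1)(W), (1,1)(W), (2,0)(W), all W → L
(3,2): only reaches (2,2)(W), (1,2)(W), (2,1)(W), all W → L
(3,3): only reaches (2,3)(W), (1,3)(W), (2,2)(W), all W → L
(4,5): only reaches (3,5)(W), (2,5)(W), (4,1)(W), (3,4)(W), all W → L
(4,6): only reaches (3,6)(W), (2,6)(W), (4,2)(W), (3,5)(W), all W → L
Every other cell has at least one move into one of the L cells above, so it is W.
(4,6): one of the L cells justified above, so L
(0,4): the move to (0,0) reaches an L cell, so W
(3,5): the move to (1,5) reaches an L cell, so W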